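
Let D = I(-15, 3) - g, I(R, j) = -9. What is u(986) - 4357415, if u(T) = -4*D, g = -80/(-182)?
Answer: -396521329/91 ≈ -4.3574e+6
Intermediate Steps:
g = 40/91 (g = -80*(-1/182) = 40/91 ≈ 0.43956)
D = -859/91 (D = -9 - 1*40/91 = -9 - 40/91 = -859/91 ≈ -9.4396)
u(T) = 3436/91 (u(T) = -4*(-859/91) = 3436/91)
u(986) - 4357415 = 3436/91 - 4357415 = -396521329/91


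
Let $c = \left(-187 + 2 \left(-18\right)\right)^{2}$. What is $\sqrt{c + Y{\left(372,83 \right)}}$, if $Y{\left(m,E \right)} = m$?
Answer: $\sqrt{50101} \approx 223.83$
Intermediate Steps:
$c = 49729$ ($c = \left(-187 - 36\right)^{2} = \left(-223\right)^{2} = 49729$)
$\sqrt{c + Y{\left(372,83 \right)}} = \sqrt{49729 + 372} = \sqrt{50101}$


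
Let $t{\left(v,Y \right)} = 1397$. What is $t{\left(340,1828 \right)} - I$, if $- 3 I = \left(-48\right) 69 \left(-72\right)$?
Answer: $80885$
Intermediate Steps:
$I = -79488$ ($I = - \frac{\left(-48\right) 69 \left(-72\right)}{3} = - \frac{\left(-3312\right) \left(-72\right)}{3} = \left(- \frac{1}{3}\right) 238464 = -79488$)
$t{\left(340,1828 \right)} - I = 1397 - -79488 = 1397 + 79488 = 80885$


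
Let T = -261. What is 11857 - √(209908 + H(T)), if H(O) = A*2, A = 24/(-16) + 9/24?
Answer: 11857 - √839623/2 ≈ 11399.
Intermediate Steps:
A = -9/8 (A = 24*(-1/16) + 9*(1/24) = -3/2 + 3/8 = -9/8 ≈ -1.1250)
H(O) = -9/4 (H(O) = -9/8*2 = -9/4)
11857 - √(209908 + H(T)) = 11857 - √(209908 - 9/4) = 11857 - √(839623/4) = 11857 - √839623/2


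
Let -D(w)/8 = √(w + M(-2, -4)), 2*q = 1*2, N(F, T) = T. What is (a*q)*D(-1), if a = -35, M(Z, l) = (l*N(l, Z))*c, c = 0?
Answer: 280*I ≈ 280.0*I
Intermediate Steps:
M(Z, l) = 0 (M(Z, l) = (l*Z)*0 = (Z*l)*0 = 0)
q = 1 (q = (1*2)/2 = (½)*2 = 1)
D(w) = -8*√w (D(w) = -8*√(w + 0) = -8*√w)
(a*q)*D(-1) = (-35*1)*(-8*I) = -(-280)*I = 280*I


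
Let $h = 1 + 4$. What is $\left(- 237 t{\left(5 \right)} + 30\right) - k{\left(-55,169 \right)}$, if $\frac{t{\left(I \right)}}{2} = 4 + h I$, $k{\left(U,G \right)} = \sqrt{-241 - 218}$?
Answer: $-13716 - 3 i \sqrt{51} \approx -13716.0 - 21.424 i$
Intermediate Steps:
$k{\left(U,G \right)} = 3 i \sqrt{51}$ ($k{\left(U,G \right)} = \sqrt{-459} = 3 i \sqrt{51}$)
$h = 5$
$t{\left(I \right)} = 8 + 10 I$ ($t{\left(I \right)} = 2 \left(4 + 5 I\right) = 8 + 10 I$)
$\left(- 237 t{\left(5 \right)} + 30\right) - k{\left(-55,169 \right)} = \left(- 237 \left(8 + 10 \cdot 5\right) + 30\right) - 3 i \sqrt{51} = \left(- 237 \left(8 + 50\right) + 30\right) - 3 i \sqrt{51} = \left(\left(-237\right) 58 + 30\right) - 3 i \sqrt{51} = \left(-13746 + 30\right) - 3 i \sqrt{51} = -13716 - 3 i \sqrt{51}$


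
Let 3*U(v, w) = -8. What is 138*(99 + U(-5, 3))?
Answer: 13294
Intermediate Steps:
U(v, w) = -8/3 (U(v, w) = (1/3)*(-8) = -8/3)
138*(99 + U(-5, 3)) = 138*(99 - 8/3) = 138*(289/3) = 13294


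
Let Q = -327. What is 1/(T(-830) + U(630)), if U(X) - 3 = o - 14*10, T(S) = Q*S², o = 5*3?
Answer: -1/225270422 ≈ -4.4391e-9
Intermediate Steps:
o = 15
T(S) = -327*S²
U(X) = -122 (U(X) = 3 + (15 - 14*10) = 3 + (15 - 140) = 3 - 125 = -122)
1/(T(-830) + U(630)) = 1/(-327*(-830)² - 122) = 1/(-327*688900 - 122) = 1/(-225270300 - 122) = 1/(-225270422) = -1/225270422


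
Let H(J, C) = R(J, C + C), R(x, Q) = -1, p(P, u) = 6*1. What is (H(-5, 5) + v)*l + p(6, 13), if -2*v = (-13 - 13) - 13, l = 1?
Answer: 49/2 ≈ 24.500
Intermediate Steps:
p(P, u) = 6
H(J, C) = -1
v = 39/2 (v = -((-13 - 13) - 13)/2 = -(-26 - 13)/2 = -½*(-39) = 39/2 ≈ 19.500)
(H(-5, 5) + v)*l + p(6, 13) = (-1 + 39/2)*1 + 6 = (37/2)*1 + 6 = 37/2 + 6 = 49/2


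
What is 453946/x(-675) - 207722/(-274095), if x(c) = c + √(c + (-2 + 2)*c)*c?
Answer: -329342003/1389661650 + 226973*I*√3/15210 ≈ -0.23699 + 25.847*I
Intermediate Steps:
x(c) = c + c^(3/2) (x(c) = c + √(c + 0*c)*c = c + √(c + 0)*c = c + √c*c = c + c^(3/2))
453946/x(-675) - 207722/(-274095) = 453946/(-675 + (-675)^(3/2)) - 207722/(-274095) = 453946/(-675 - 10125*I*√3) - 207722*(-1/274095) = 453946/(-675 - 10125*I*√3) + 207722/274095 = 207722/274095 + 453946/(-675 - 10125*I*√3)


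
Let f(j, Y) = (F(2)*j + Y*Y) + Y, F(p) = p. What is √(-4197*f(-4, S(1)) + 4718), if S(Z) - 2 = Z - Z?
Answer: 2*√3278 ≈ 114.51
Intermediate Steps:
S(Z) = 2 (S(Z) = 2 + (Z - Z) = 2 + 0 = 2)
f(j, Y) = Y + Y² + 2*j (f(j, Y) = (2*j + Y*Y) + Y = (2*j + Y²) + Y = (Y² + 2*j) + Y = Y + Y² + 2*j)
√(-4197*f(-4, S(1)) + 4718) = √(-4197*(2 + 2² + 2*(-4)) + 4718) = √(-4197*(2 + 4 - 8) + 4718) = √(-4197*(-2) + 4718) = √(8394 + 4718) = √13112 = 2*√3278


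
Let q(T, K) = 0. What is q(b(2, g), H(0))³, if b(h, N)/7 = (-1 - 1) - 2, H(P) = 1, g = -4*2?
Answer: 0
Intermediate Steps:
g = -8
b(h, N) = -28 (b(h, N) = 7*((-1 - 1) - 2) = 7*(-2 - 2) = 7*(-4) = -28)
q(b(2, g), H(0))³ = 0³ = 0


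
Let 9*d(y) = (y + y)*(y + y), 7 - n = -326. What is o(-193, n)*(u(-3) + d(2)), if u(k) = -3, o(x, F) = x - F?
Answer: 5786/9 ≈ 642.89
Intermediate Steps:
n = 333 (n = 7 - 1*(-326) = 7 + 326 = 333)
d(y) = 4*y²/9 (d(y) = ((y + y)*(y + y))/9 = ((2*y)*(2*y))/9 = (4*y²)/9 = 4*y²/9)
o(-193, n)*(u(-3) + d(2)) = (-193 - 1*333)*(-3 + (4/9)*2²) = (-193 - 333)*(-3 + (4/9)*4) = -526*(-3 + 16/9) = -526*(-11/9) = 5786/9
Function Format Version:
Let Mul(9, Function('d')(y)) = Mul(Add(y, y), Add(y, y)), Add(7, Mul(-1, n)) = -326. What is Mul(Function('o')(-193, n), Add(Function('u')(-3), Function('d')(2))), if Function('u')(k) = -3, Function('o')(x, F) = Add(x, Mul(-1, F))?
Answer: Rational(5786, 9) ≈ 642.89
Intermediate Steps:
n = 333 (n = Add(7, Mul(-1, -326)) = Add(7, 326) = 333)
Function('d')(y) = Mul(Rational(4, 9), Pow(y, 2)) (Function('d')(y) = Mul(Rational(1, 9), Mul(Add(y, y), Add(y, y))) = Mul(Rational(1, 9), Mul(Mul(2, y), Mul(2, y))) = Mul(Rational(1, 9), Mul(4, Pow(y, 2))) = Mul(Rational(4, 9), Pow(y, 2)))
Mul(Function('o')(-193, n), Add(Function('u')(-3), Function('d')(2))) = Mul(Add(-193, Mul(-1, 333)), Add(-3, Mul(Rational(4, 9), Pow(2, 2)))) = Mul(Add(-193, -333), Add(-3, Mul(Rational(4, 9), 4))) = Mul(-526, Add(-3, Rational(16, 9))) = Mul(-526, Rational(-11, 9)) = Rational(5786, 9)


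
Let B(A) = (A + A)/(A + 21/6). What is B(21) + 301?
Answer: 2119/7 ≈ 302.71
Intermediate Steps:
B(A) = 2*A/(7/2 + A) (B(A) = (2*A)/(A + 21*(⅙)) = (2*A)/(A + 7/2) = (2*A)/(7/2 + A) = 2*A/(7/2 + A))
B(21) + 301 = 4*21/(7 + 2*21) + 301 = 4*21/(7 + 42) + 301 = 4*21/49 + 301 = 4*21*(1/49) + 301 = 12/7 + 301 = 2119/7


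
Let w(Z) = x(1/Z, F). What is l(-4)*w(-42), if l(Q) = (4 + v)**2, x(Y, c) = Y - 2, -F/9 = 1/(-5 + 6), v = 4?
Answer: -2720/21 ≈ -129.52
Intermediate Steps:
F = -9 (F = -9/(-5 + 6) = -9/1 = -9*1 = -9)
x(Y, c) = -2 + Y
w(Z) = -2 + 1/Z
l(Q) = 64 (l(Q) = (4 + 4)**2 = 8**2 = 64)
l(-4)*w(-42) = 64*(-2 + 1/(-42)) = 64*(-2 - 1/42) = 64*(-85/42) = -2720/21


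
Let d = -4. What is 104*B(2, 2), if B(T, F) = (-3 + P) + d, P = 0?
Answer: -728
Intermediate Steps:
B(T, F) = -7 (B(T, F) = (-3 + 0) - 4 = -3 - 4 = -7)
104*B(2, 2) = 104*(-7) = -728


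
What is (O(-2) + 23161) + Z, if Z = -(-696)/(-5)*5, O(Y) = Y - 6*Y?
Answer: 22475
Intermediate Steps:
O(Y) = -5*Y
Z = -696 (Z = -(-696)*(-1)/5*5 = -24*29/5*5 = -696/5*5 = -696)
(O(-2) + 23161) + Z = (-5*(-2) + 23161) - 696 = (10 + 23161) - 696 = 23171 - 696 = 22475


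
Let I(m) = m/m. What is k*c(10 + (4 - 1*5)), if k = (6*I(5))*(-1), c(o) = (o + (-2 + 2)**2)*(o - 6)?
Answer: -162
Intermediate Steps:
I(m) = 1
c(o) = o*(-6 + o) (c(o) = (o + 0**2)*(-6 + o) = (o + 0)*(-6 + o) = o*(-6 + o))
k = -6 (k = (6*1)*(-1) = 6*(-1) = -6)
k*c(10 + (4 - 1*5)) = -6*(10 + (4 - 1*5))*(-6 + (10 + (4 - 1*5))) = -6*(10 + (4 - 5))*(-6 + (10 + (4 - 5))) = -6*(10 - 1)*(-6 + (10 - 1)) = -54*(-6 + 9) = -54*3 = -6*27 = -162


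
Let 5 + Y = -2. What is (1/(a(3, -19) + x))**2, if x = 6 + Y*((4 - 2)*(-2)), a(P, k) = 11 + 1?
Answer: 1/2116 ≈ 0.00047259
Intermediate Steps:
Y = -7 (Y = -5 - 2 = -7)
a(P, k) = 12
x = 34 (x = 6 - 7*(4 - 2)*(-2) = 6 - 14*(-2) = 6 - 7*(-4) = 6 + 28 = 34)
(1/(a(3, -19) + x))**2 = (1/(12 + 34))**2 = (1/46)**2 = 1/2116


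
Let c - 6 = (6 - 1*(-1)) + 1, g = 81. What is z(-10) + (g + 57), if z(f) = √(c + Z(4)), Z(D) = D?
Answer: 138 + 3*√2 ≈ 142.24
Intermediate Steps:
c = 14 (c = 6 + ((6 - 1*(-1)) + 1) = 6 + ((6 + 1) + 1) = 6 + (7 + 1) = 6 + 8 = 14)
z(f) = 3*√2 (z(f) = √(14 + 4) = √18 = 3*√2)
z(-10) + (g + 57) = 3*√2 + (81 + 57) = 3*√2 + 138 = 138 + 3*√2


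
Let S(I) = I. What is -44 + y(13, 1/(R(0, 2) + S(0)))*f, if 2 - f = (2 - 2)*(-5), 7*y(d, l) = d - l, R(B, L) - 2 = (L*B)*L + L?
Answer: -565/14 ≈ -40.357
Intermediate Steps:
R(B, L) = 2 + L + B*L**2 (R(B, L) = 2 + ((L*B)*L + L) = 2 + ((B*L)*L + L) = 2 + (B*L**2 + L) = 2 + (L + B*L**2) = 2 + L + B*L**2)
y(d, l) = -l/7 + d/7 (y(d, l) = (d - l)/7 = -l/7 + d/7)
f = 2 (f = 2 - (2 - 2)*(-5) = 2 - 0*(-5) = 2 - 1*0 = 2 + 0 = 2)
-44 + y(13, 1/(R(0, 2) + S(0)))*f = -44 + (-1/(7*((2 + 2 + 0*2**2) + 0)) + (1/7)*13)*2 = -44 + (-1/(7*((2 + 2 + 0*4) + 0)) + 13/7)*2 = -44 + (-1/(7*((2 + 2 + 0) + 0)) + 13/7)*2 = -44 + (-1/(7*(4 + 0)) + 13/7)*2 = -44 + (-1/7/4 + 13/7)*2 = -44 + (-1/7*1/4 + 13/7)*2 = -44 + (-1/28 + 13/7)*2 = -44 + (51/28)*2 = -44 + 51/14 = -565/14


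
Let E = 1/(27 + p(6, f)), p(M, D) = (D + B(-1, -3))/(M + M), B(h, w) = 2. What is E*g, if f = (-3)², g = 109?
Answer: 1308/335 ≈ 3.9045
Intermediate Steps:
f = 9
p(M, D) = (2 + D)/(2*M) (p(M, D) = (D + 2)/(M + M) = (2 + D)/((2*M)) = (2 + D)*(1/(2*M)) = (2 + D)/(2*M))
E = 12/335 (E = 1/(27 + (½)*(2 + 9)/6) = 1/(27 + (½)*(⅙)*11) = 1/(27 + 11/12) = 1/(335/12) = 12/335 ≈ 0.035821)
E*g = (12/335)*109 = 1308/335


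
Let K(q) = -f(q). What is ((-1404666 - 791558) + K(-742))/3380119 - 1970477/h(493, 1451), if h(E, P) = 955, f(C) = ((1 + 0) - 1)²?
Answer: -6662544140683/3228013645 ≈ -2064.0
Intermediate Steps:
f(C) = 0 (f(C) = (1 - 1)² = 0² = 0)
K(q) = 0 (K(q) = -1*0 = 0)
((-1404666 - 791558) + K(-742))/3380119 - 1970477/h(493, 1451) = ((-1404666 - 791558) + 0)/3380119 - 1970477/955 = (-2196224 + 0)*(1/3380119) - 1970477*1/955 = -2196224*1/3380119 - 1970477/955 = -2196224/3380119 - 1970477/955 = -6662544140683/3228013645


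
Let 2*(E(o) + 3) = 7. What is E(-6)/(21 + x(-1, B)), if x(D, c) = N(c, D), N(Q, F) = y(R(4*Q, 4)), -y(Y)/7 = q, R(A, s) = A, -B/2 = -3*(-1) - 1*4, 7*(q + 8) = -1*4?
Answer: 1/162 ≈ 0.0061728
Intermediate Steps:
E(o) = ½ (E(o) = -3 + (½)*7 = -3 + 7/2 = ½)
q = -60/7 (q = -8 + (-1*4)/7 = -8 + (⅐)*(-4) = -8 - 4/7 = -60/7 ≈ -8.5714)
B = 2 (B = -2*(-3*(-1) - 1*4) = -2*(3 - 4) = -2*(-1) = 2)
y(Y) = 60 (y(Y) = -7*(-60/7) = 60)
N(Q, F) = 60
x(D, c) = 60
E(-6)/(21 + x(-1, B)) = (½)/(21 + 60) = (½)/81 = (1/81)*(½) = 1/162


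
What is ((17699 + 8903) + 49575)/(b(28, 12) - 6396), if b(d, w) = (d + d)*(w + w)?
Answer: -76177/5052 ≈ -15.079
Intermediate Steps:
b(d, w) = 4*d*w (b(d, w) = (2*d)*(2*w) = 4*d*w)
((17699 + 8903) + 49575)/(b(28, 12) - 6396) = ((17699 + 8903) + 49575)/(4*28*12 - 6396) = (26602 + 49575)/(1344 - 6396) = 76177/(-5052) = 76177*(-1/5052) = -76177/5052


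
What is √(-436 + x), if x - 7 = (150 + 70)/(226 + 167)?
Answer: I*√66172161/393 ≈ 20.699*I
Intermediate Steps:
x = 2971/393 (x = 7 + (150 + 70)/(226 + 167) = 7 + 220/393 = 2971/393 ≈ 7.5598)
√(-436 + x) = √(-436 + 2971/393) = √(-168377/393) = I*√66172161/393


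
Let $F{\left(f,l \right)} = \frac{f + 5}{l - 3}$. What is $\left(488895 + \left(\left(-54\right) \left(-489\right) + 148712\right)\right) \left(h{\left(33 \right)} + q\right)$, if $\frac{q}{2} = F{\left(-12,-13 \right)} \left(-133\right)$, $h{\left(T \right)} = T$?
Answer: $- \frac{442896671}{8} \approx -5.5362 \cdot 10^{7}$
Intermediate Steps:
$F{\left(f,l \right)} = \frac{5 + f}{-3 + l}$
$q = - \frac{931}{8}$ ($q = 2 \frac{5 - 12}{-3 - 13} \left(-133\right) = 2 \frac{1}{-16} \left(-7\right) \left(-133\right) = 2 \left(- \frac{1}{16}\right) \left(-7\right) \left(-133\right) = 2 \cdot \frac{7}{16} \left(-133\right) = 2 \left(- \frac{931}{16}\right) = - \frac{931}{8} \approx -116.38$)
$\left(488895 + \left(\left(-54\right) \left(-489\right) + 148712\right)\right) \left(h{\left(33 \right)} + q\right) = \left(488895 + \left(\left(-54\right) \left(-489\right) + 148712\right)\right) \left(33 - \frac{931}{8}\right) = \left(488895 + \left(26406 + 148712\right)\right) \left(- \frac{667}{8}\right) = \left(488895 + 175118\right) \left(- \frac{667}{8}\right) = 664013 \left(- \frac{667}{8}\right) = - \frac{442896671}{8}$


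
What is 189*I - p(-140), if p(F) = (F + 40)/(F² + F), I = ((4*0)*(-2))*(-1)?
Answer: 5/973 ≈ 0.0051387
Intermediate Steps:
I = 0 (I = (0*(-2))*(-1) = 0*(-1) = 0)
p(F) = (40 + F)/(F + F²)
189*I - p(-140) = 189*0 - (40 - 140)/((-140)*(1 - 140)) = 0 - (-1)*(-100)/(140*(-139)) = 0 - (-1)*(-1)*(-100)/(140*139) = 0 - 1*(-5/973) = 0 + 5/973 = 5/973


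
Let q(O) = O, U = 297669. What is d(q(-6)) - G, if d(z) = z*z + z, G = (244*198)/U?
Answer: 2960586/99223 ≈ 29.838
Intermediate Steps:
G = 16104/99223 (G = (244*198)/297669 = 48312*(1/297669) = 16104/99223 ≈ 0.16230)
d(z) = z + z² (d(z) = z² + z = z + z²)
d(q(-6)) - G = -6*(1 - 6) - 1*16104/99223 = -6*(-5) - 16104/99223 = 30 - 16104/99223 = 2960586/99223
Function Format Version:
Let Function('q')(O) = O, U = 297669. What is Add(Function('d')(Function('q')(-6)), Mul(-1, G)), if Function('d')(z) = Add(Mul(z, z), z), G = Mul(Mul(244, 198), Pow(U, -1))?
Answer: Rational(2960586, 99223) ≈ 29.838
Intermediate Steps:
G = Rational(16104, 99223) (G = Mul(Mul(244, 198), Pow(297669, -1)) = Mul(48312, Rational(1, 297669)) = Rational(16104, 99223) ≈ 0.16230)
Function('d')(z) = Add(z, Pow(z, 2)) (Function('d')(z) = Add(Pow(z, 2), z) = Add(z, Pow(z, 2)))
Add(Function('d')(Function('q')(-6)), Mul(-1, G)) = Add(Mul(-6, Add(1, -6)), Mul(-1, Rational(16104, 99223))) = Add(Mul(-6, -5), Rational(-16104, 99223)) = Add(30, Rational(-16104, 99223)) = Rational(2960586, 99223)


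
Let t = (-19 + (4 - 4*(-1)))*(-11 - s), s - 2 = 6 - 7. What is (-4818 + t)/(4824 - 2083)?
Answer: -4686/2741 ≈ -1.7096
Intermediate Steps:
s = 1 (s = 2 + (6 - 7) = 2 - 1 = 1)
t = 132 (t = (-19 + (4 - 4*(-1)))*(-11 - 1*1) = (-19 + (4 + 4))*(-11 - 1) = (-19 + 8)*(-12) = -11*(-12) = 132)
(-4818 + t)/(4824 - 2083) = (-4818 + 132)/(4824 - 2083) = -4686/2741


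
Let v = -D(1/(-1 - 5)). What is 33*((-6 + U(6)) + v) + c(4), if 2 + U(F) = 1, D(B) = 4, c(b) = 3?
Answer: -360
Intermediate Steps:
U(F) = -1 (U(F) = -2 + 1 = -1)
v = -4 (v = -1*4 = -4)
33*((-6 + U(6)) + v) + c(4) = 33*((-6 - 1) - 4) + 3 = 33*(-7 - 4) + 3 = 33*(-11) + 3 = -363 + 3 = -360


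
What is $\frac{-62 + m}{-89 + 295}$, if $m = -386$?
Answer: $- \frac{224}{103} \approx -2.1748$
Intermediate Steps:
$\frac{-62 + m}{-89 + 295} = \frac{-62 - 386}{-89 + 295} = - \frac{448}{206} = \left(-448\right) \frac{1}{206} = - \frac{224}{103}$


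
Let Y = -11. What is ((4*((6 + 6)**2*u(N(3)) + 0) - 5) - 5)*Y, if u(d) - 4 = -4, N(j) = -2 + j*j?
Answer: 110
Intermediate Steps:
N(j) = -2 + j**2
u(d) = 0 (u(d) = 4 - 4 = 0)
((4*((6 + 6)**2*u(N(3)) + 0) - 5) - 5)*Y = ((4*((6 + 6)**2*0 + 0) - 5) - 5)*(-11) = ((4*(12**2*0 + 0) - 5) - 5)*(-11) = ((4*(144*0 + 0) - 5) - 5)*(-11) = ((4*(0 + 0) - 5) - 5)*(-11) = ((4*0 - 5) - 5)*(-11) = ((0 - 5) - 5)*(-11) = (-5 - 5)*(-11) = -10*(-11) = 110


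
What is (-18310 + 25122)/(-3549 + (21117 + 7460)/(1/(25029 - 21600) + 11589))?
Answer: -270699901784/140934591885 ≈ -1.9207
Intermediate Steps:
(-18310 + 25122)/(-3549 + (21117 + 7460)/(1/(25029 - 21600) + 11589)) = 6812/(-3549 + 28577/(1/3429 + 11589)) = 6812/(-3549 + 28577/(39738682/3429)) = 6812/(-3549 + 28577*(3429/39738682)) = 6812/(-3549 + 97990533/39738682) = 6812/(-140934591885/39738682) = 6812*(-39738682/140934591885) = -270699901784/140934591885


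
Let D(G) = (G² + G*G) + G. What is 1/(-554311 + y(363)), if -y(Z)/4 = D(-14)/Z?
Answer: -121/67072135 ≈ -1.8040e-6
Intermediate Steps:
D(G) = G + 2*G² (D(G) = (G² + G²) + G = 2*G² + G = G + 2*G²)
y(Z) = -1512/Z (y(Z) = -4*(-14*(1 + 2*(-14)))/Z = -4*(-14*(1 - 28))/Z = -4*(-14*(-27))/Z = -1512/Z)
1/(-554311 + y(363)) = 1/(-554311 - 1512/363) = 1/(-554311 - 1512*1/363) = 1/(-554311 - 504/121) = 1/(-67072135/121) = -121/67072135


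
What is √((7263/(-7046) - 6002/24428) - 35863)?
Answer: 5*I*√664053686131729127/21514961 ≈ 189.38*I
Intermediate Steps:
√((7263/(-7046) - 6002/24428) - 35863) = √((7263*(-1/7046) - 6002*1/24428) - 35863) = √((-7263/7046 - 3001/12214) - 35863) = √(-27463832/21514961 - 35863) = √(-771618510175/21514961) = 5*I*√664053686131729127/21514961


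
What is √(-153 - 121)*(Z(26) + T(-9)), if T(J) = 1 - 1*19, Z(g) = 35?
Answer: 17*I*√274 ≈ 281.4*I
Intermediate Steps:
T(J) = -18 (T(J) = 1 - 19 = -18)
√(-153 - 121)*(Z(26) + T(-9)) = √(-153 - 121)*(35 - 18) = √(-274)*17 = (I*√274)*17 = 17*I*√274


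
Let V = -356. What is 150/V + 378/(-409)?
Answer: -97959/72802 ≈ -1.3456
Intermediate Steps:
150/V + 378/(-409) = 150/(-356) + 378/(-409) = 150*(-1/356) + 378*(-1/409) = -75/178 - 378/409 = -97959/72802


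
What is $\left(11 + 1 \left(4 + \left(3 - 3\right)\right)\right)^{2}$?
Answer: $225$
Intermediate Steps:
$\left(11 + 1 \left(4 + \left(3 - 3\right)\right)\right)^{2} = \left(11 + 1 \left(4 + 0\right)\right)^{2} = \left(11 + 1 \cdot 4\right)^{2} = \left(11 + 4\right)^{2} = 15^{2} = 225$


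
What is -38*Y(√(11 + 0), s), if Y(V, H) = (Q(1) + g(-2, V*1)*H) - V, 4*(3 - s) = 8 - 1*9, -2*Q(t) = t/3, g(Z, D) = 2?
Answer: -722/3 + 38*√11 ≈ -114.63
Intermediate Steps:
Q(t) = -t/6 (Q(t) = -t/(2*3) = -t/6)
s = 13/4 (s = 3 - (8 - 1*9)/4 = 3 - (8 - 9)/4 = 3 - ¼*(-1) = 3 + ¼ = 13/4 ≈ 3.2500)
Y(V, H) = -⅙ - V + 2*H (Y(V, H) = (-⅙*1 + 2*H) - V = (-⅙ + 2*H) - V = -⅙ - V + 2*H)
-38*Y(√(11 + 0), s) = -38*(-⅙ - √(11 + 0) + 2*(13/4)) = -38*(-⅙ - √11 + 13/2) = -38*(19/3 - √11) = -722/3 + 38*√11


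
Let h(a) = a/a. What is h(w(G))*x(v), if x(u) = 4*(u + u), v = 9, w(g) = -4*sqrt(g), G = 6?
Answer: 72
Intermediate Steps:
h(a) = 1
x(u) = 8*u (x(u) = 4*(2*u) = 8*u)
h(w(G))*x(v) = 1*(8*9) = 1*72 = 72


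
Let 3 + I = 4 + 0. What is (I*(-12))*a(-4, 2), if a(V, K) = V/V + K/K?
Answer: -24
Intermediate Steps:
a(V, K) = 2 (a(V, K) = 1 + 1 = 2)
I = 1 (I = -3 + (4 + 0) = -3 + 4 = 1)
(I*(-12))*a(-4, 2) = (1*(-12))*2 = -12*2 = -24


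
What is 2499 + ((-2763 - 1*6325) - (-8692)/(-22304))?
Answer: -896157/136 ≈ -6589.4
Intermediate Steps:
2499 + ((-2763 - 1*6325) - (-8692)/(-22304)) = 2499 + ((-2763 - 6325) - (-8692)*(-1)/22304) = 2499 + (-9088 - 1*53/136) = 2499 + (-9088 - 53/136) = 2499 - 1236021/136 = -896157/136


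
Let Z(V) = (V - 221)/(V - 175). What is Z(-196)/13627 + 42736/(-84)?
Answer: -1102330679/2166693 ≈ -508.76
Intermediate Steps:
Z(V) = (-221 + V)/(-175 + V)
Z(-196)/13627 + 42736/(-84) = ((-221 - 196)/(-175 - 196))/13627 + 42736/(-84) = (-417/(-371))*(1/13627) + 42736*(-1/84) = -1/371*(-417)*(1/13627) - 10684/21 = (417/371)*(1/13627) - 10684/21 = 417/5055617 - 10684/21 = -1102330679/2166693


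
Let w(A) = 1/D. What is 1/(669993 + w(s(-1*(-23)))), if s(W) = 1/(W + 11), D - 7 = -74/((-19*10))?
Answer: 702/470335181 ≈ 1.4926e-6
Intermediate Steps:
D = 702/95 (D = 7 - 74/((-19*10)) = 7 - 74/(-190) = 7 - 74*(-1/190) = 7 + 37/95 = 702/95 ≈ 7.3895)
s(W) = 1/(11 + W)
w(A) = 95/702 (w(A) = 1/(702/95) = 95/702)
1/(669993 + w(s(-1*(-23)))) = 1/(669993 + 95/702) = 1/(470335181/702) = 702/470335181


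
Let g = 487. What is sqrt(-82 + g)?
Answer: 9*sqrt(5) ≈ 20.125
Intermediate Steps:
sqrt(-82 + g) = sqrt(-82 + 487) = sqrt(405) = 9*sqrt(5)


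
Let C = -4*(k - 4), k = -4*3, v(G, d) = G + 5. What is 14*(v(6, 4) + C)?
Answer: 1050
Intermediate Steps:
v(G, d) = 5 + G
k = -12
C = 64 (C = -4*(-12 - 4) = -4*(-16) = 64)
14*(v(6, 4) + C) = 14*((5 + 6) + 64) = 14*(11 + 64) = 14*75 = 1050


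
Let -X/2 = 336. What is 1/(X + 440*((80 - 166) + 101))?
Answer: 1/5928 ≈ 0.00016869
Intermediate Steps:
X = -672 (X = -2*336 = -672)
1/(X + 440*((80 - 166) + 101)) = 1/(-672 + 440*((80 - 166) + 101)) = 1/(-672 + 440*(-86 + 101)) = 1/(-672 + 440*15) = 1/(-672 + 6600) = 1/5928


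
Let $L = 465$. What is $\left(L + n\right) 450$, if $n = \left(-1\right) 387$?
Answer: $35100$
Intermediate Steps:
$n = -387$
$\left(L + n\right) 450 = \left(465 - 387\right) 450 = 78 \cdot 450 = 35100$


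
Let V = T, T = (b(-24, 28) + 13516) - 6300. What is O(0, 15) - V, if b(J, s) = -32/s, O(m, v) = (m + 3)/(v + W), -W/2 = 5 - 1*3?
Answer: -555523/77 ≈ -7214.6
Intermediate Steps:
W = -4 (W = -2*(5 - 1*3) = -2*(5 - 3) = -2*2 = -4)
O(m, v) = (3 + m)/(-4 + v) (O(m, v) = (m + 3)/(v - 4) = (3 + m)/(-4 + v))
T = 50504/7 (T = (-32/28 + 13516) - 6300 = (-32*1/28 + 13516) - 6300 = (-8/7 + 13516) - 6300 = 94604/7 - 6300 = 50504/7 ≈ 7214.9)
V = 50504/7 ≈ 7214.9
O(0, 15) - V = (3 + 0)/(-4 + 15) - 1*50504/7 = 3/11 - 50504/7 = -555523/77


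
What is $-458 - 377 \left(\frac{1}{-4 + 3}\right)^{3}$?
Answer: $-81$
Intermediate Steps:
$-458 - 377 \left(\frac{1}{-4 + 3}\right)^{3} = -458 - 377 \left(\frac{1}{-1}\right)^{3} = -458 - 377 \left(-1\right)^{3} = -458 - -377 = -458 + 377 = -81$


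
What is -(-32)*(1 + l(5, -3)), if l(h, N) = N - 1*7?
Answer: -288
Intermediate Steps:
l(h, N) = -7 + N (l(h, N) = N - 7 = -7 + N)
-(-32)*(1 + l(5, -3)) = -(-32)*(1 + (-7 - 3)) = -(-32)*(1 - 10) = -(-32)*(-9) = -1*288 = -288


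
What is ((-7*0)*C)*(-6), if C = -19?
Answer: 0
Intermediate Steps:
((-7*0)*C)*(-6) = (-7*0*(-19))*(-6) = (0*(-19))*(-6) = 0*(-6) = 0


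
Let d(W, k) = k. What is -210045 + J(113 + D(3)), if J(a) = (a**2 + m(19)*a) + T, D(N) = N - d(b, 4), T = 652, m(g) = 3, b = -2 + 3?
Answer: -196513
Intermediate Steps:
b = 1
D(N) = -4 + N (D(N) = N - 1*4 = N - 4 = -4 + N)
J(a) = 652 + a**2 + 3*a (J(a) = (a**2 + 3*a) + 652 = 652 + a**2 + 3*a)
-210045 + J(113 + D(3)) = -210045 + (652 + (113 + (-4 + 3))**2 + 3*(113 + (-4 + 3))) = -210045 + (652 + (113 - 1)**2 + 3*(113 - 1)) = -210045 + (652 + 112**2 + 3*112) = -210045 + (652 + 12544 + 336) = -210045 + 13532 = -196513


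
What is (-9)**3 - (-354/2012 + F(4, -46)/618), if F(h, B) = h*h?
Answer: -226565921/310854 ≈ -728.85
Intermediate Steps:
F(h, B) = h**2
(-9)**3 - (-354/2012 + F(4, -46)/618) = (-9)**3 - (-354/2012 + 4**2/618) = -729 - (-354*1/2012 + 16*(1/618)) = -729 - (-177/1006 + 8/309) = -729 - 1*(-46645/310854) = -729 + 46645/310854 = -226565921/310854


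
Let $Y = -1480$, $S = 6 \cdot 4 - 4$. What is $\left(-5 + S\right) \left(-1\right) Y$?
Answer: $22200$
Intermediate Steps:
$S = 20$ ($S = 24 - 4 = 20$)
$\left(-5 + S\right) \left(-1\right) Y = \left(-5 + 20\right) \left(-1\right) \left(-1480\right) = 15 \left(-1\right) \left(-1480\right) = \left(-15\right) \left(-1480\right) = 22200$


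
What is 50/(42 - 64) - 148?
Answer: -1653/11 ≈ -150.27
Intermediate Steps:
50/(42 - 64) - 148 = 50/(-22) - 148 = 50*(-1/22) - 148 = -25/11 - 148 = -1653/11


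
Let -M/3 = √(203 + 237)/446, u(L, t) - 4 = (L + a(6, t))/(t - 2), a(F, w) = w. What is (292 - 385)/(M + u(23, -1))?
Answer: 13874391/496399 - 559953*√110/4963990 ≈ 26.767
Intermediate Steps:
u(L, t) = 4 + (L + t)/(-2 + t) (u(L, t) = 4 + (L + t)/(t - 2) = 4 + (L + t)/(-2 + t))
M = -3*√110/223 (M = -3*√(203 + 237)/446 = -3*√440/446 = -3*2*√110/446 = -3*√110/223 ≈ -0.14110)
(292 - 385)/(M + u(23, -1)) = (292 - 385)/(-3*√110/223 + (-8 + 23 + 5*(-1))/(-2 - 1)) = -93/(-3*√110/223 + (-8 + 23 - 5)/(-3)) = -93/(-3*√110/223 - ⅓*10) = -93/(-3*√110/223 - 10/3) = -93/(-10/3 - 3*√110/223)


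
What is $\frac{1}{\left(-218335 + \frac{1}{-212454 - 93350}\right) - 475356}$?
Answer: $- \frac{305804}{212133482565} \approx -1.4416 \cdot 10^{-6}$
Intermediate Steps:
$\frac{1}{\left(-218335 + \frac{1}{-212454 - 93350}\right) - 475356} = \frac{1}{\left(-218335 + \frac{1}{-305804}\right) - 475356} = \frac{1}{\left(-218335 - \frac{1}{305804}\right) - 475356} = \frac{1}{- \frac{66767716341}{305804} - 475356} = \frac{1}{- \frac{212133482565}{305804}} = - \frac{305804}{212133482565}$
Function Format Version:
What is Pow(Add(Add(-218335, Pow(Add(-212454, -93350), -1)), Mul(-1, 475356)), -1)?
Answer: Rational(-305804, 212133482565) ≈ -1.4416e-6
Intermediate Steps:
Pow(Add(Add(-218335, Pow(Add(-212454, -93350), -1)), Mul(-1, 475356)), -1) = Pow(Add(Add(-218335, Pow(-305804, -1)), -475356), -1) = Pow(Add(Add(-218335, Rational(-1, 305804)), -475356), -1) = Pow(Add(Rational(-66767716341, 305804), -475356), -1) = Pow(Rational(-212133482565, 305804), -1) = Rational(-305804, 212133482565)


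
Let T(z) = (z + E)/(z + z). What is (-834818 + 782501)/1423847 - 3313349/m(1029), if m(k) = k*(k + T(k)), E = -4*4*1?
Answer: -9546247833521/3016697519665 ≈ -3.1645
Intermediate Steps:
E = -16 (E = -16*1 = -16)
T(z) = (-16 + z)/(2*z) (T(z) = (z - 16)/(z + z) = (-16 + z)/((2*z)) = (-16 + z)*(1/(2*z)) = (-16 + z)/(2*z))
m(k) = k*(k + (-16 + k)/(2*k))
(-834818 + 782501)/1423847 - 3313349/m(1029) = (-834818 + 782501)/1423847 - 3313349/(-8 + 1029**2 + (1/2)*1029) = -52317*1/1423847 - 3313349/(-8 + 1058841 + 1029/2) = -52317/1423847 - 3313349/2118695/2 = -52317/1423847 - 3313349*2/2118695 = -52317/1423847 - 6626698/2118695 = -9546247833521/3016697519665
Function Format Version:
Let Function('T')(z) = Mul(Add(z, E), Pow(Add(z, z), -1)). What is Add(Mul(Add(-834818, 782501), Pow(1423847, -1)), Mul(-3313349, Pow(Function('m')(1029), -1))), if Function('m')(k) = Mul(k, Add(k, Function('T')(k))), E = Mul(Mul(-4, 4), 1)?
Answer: Rational(-9546247833521, 3016697519665) ≈ -3.1645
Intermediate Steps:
E = -16 (E = Mul(-16, 1) = -16)
Function('T')(z) = Mul(Rational(1, 2), Pow(z, -1), Add(-16, z)) (Function('T')(z) = Mul(Add(z, -16), Pow(Add(z, z), -1)) = Mul(Add(-16, z), Pow(Mul(2, z), -1)) = Mul(Add(-16, z), Mul(Rational(1, 2), Pow(z, -1))) = Mul(Rational(1, 2), Pow(z, -1), Add(-16, z)))
Function('m')(k) = Mul(k, Add(k, Mul(Rational(1, 2), Pow(k, -1), Add(-16, k))))
Add(Mul(Add(-834818, 782501), Pow(1423847, -1)), Mul(-3313349, Pow(Function('m')(1029), -1))) = Add(Mul(Add(-834818, 782501), Pow(1423847, -1)), Mul(-3313349, Pow(Add(-8, Pow(1029, 2), Mul(Rational(1, 2), 1029)), -1))) = Add(Mul(-52317, Rational(1, 1423847)), Mul(-3313349, Pow(Add(-8, 1058841, Rational(1029, 2)), -1))) = Add(Rational(-52317, 1423847), Mul(-3313349, Pow(Rational(2118695, 2), -1))) = Add(Rational(-52317, 1423847), Mul(-3313349, Rational(2, 2118695))) = Add(Rational(-52317, 1423847), Rational(-6626698, 2118695)) = Rational(-9546247833521, 3016697519665)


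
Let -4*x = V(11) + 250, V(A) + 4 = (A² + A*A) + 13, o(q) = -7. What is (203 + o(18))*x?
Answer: -24549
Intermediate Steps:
V(A) = 9 + 2*A² (V(A) = -4 + ((A² + A*A) + 13) = -4 + ((A² + A²) + 13) = -4 + (2*A² + 13) = -4 + (13 + 2*A²) = 9 + 2*A²)
x = -501/4 (x = -((9 + 2*11²) + 250)/4 = -((9 + 2*121) + 250)/4 = -((9 + 242) + 250)/4 = -(251 + 250)/4 = -¼*501 = -501/4 ≈ -125.25)
(203 + o(18))*x = (203 - 7)*(-501/4) = 196*(-501/4) = -24549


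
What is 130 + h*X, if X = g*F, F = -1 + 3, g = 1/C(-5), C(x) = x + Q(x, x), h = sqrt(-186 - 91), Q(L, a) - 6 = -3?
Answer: 130 - I*sqrt(277) ≈ 130.0 - 16.643*I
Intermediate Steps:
Q(L, a) = 3 (Q(L, a) = 6 - 3 = 3)
h = I*sqrt(277) (h = sqrt(-277) = I*sqrt(277) ≈ 16.643*I)
C(x) = 3 + x (C(x) = x + 3 = 3 + x)
g = -1/2 (g = 1/(3 - 5) = 1/(-2) = -1/2 ≈ -0.50000)
F = 2
X = -1 (X = -1/2*2 = -1)
130 + h*X = 130 + (I*sqrt(277))*(-1) = 130 - I*sqrt(277)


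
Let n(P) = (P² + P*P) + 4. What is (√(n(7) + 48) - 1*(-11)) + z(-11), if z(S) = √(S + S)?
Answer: 11 + 5*√6 + I*√22 ≈ 23.247 + 4.6904*I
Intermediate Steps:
n(P) = 4 + 2*P² (n(P) = (P² + P²) + 4 = 2*P² + 4 = 4 + 2*P²)
z(S) = √2*√S (z(S) = √(2*S) = √2*√S)
(√(n(7) + 48) - 1*(-11)) + z(-11) = (√((4 + 2*7²) + 48) - 1*(-11)) + √2*√(-11) = (√((4 + 2*49) + 48) + 11) + √2*(I*√11) = (√((4 + 98) + 48) + 11) + I*√22 = (√(102 + 48) + 11) + I*√22 = (√150 + 11) + I*√22 = (5*√6 + 11) + I*√22 = (11 + 5*√6) + I*√22 = 11 + 5*√6 + I*√22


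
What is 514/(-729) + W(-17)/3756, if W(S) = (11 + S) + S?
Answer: -649117/912708 ≈ -0.71120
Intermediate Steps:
W(S) = 11 + 2*S
514/(-729) + W(-17)/3756 = 514/(-729) + (11 + 2*(-17))/3756 = 514*(-1/729) + (11 - 34)*(1/3756) = -514/729 - 23*1/3756 = -514/729 - 23/3756 = -649117/912708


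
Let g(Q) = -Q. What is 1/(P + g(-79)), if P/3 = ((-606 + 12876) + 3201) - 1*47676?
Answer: -1/96536 ≈ -1.0359e-5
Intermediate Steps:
P = -96615 (P = 3*(((-606 + 12876) + 3201) - 1*47676) = 3*((12270 + 3201) - 47676) = 3*(15471 - 47676) = 3*(-32205) = -96615)
1/(P + g(-79)) = 1/(-96615 - 1*(-79)) = 1/(-96615 + 79) = 1/(-96536) = -1/96536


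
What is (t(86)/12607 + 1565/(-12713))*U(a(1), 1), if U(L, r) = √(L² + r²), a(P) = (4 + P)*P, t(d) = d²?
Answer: 74295393*√26/160272791 ≈ 2.3637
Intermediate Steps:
a(P) = P*(4 + P)
(t(86)/12607 + 1565/(-12713))*U(a(1), 1) = (86²/12607 + 1565/(-12713))*√((1*(4 + 1))² + 1²) = (7396*(1/12607) + 1565*(-1/12713))*√((1*5)² + 1) = (7396/12607 - 1565/12713)*√(5² + 1) = 74295393*√(25 + 1)/160272791 = 74295393*√26/160272791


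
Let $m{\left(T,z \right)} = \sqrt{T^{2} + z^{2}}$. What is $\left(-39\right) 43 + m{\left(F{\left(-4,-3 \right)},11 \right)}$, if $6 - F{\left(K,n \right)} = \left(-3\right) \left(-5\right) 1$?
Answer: $-1677 + \sqrt{202} \approx -1662.8$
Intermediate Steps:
$F{\left(K,n \right)} = -9$ ($F{\left(K,n \right)} = 6 - \left(-3\right) \left(-5\right) 1 = 6 - 15 \cdot 1 = 6 - 15 = -9$)
$\left(-39\right) 43 + m{\left(F{\left(-4,-3 \right)},11 \right)} = \left(-39\right) 43 + \sqrt{\left(-9\right)^{2} + 11^{2}} = -1677 + \sqrt{81 + 121} = -1677 + \sqrt{202}$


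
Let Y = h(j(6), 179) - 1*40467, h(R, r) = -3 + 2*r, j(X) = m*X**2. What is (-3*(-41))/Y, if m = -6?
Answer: -123/40112 ≈ -0.0030664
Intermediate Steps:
j(X) = -6*X**2
Y = -40112 (Y = (-3 + 2*179) - 1*40467 = (-3 + 358) - 40467 = 355 - 40467 = -40112)
(-3*(-41))/Y = -3*(-41)/(-40112) = 123*(-1/40112) = -123/40112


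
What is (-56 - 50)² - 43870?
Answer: -32634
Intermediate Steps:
(-56 - 50)² - 43870 = (-106)² - 43870 = 11236 - 43870 = -32634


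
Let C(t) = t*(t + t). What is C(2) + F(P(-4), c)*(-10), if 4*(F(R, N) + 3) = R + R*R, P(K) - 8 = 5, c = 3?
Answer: -417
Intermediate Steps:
P(K) = 13 (P(K) = 8 + 5 = 13)
F(R, N) = -3 + R/4 + R²/4 (F(R, N) = -3 + (R + R*R)/4 = -3 + (R + R²)/4 = -3 + (R/4 + R²/4) = -3 + R/4 + R²/4)
C(t) = 2*t² (C(t) = t*(2*t) = 2*t²)
C(2) + F(P(-4), c)*(-10) = 2*2² + (-3 + (¼)*13 + (¼)*13²)*(-10) = 2*4 + (-3 + 13/4 + (¼)*169)*(-10) = 8 + (-3 + 13/4 + 169/4)*(-10) = 8 + (85/2)*(-10) = 8 - 425 = -417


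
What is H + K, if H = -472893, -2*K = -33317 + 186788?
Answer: -1099257/2 ≈ -5.4963e+5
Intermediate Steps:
K = -153471/2 (K = -(-33317 + 186788)/2 = -½*153471 = -153471/2 ≈ -76736.)
H + K = -472893 - 153471/2 = -1099257/2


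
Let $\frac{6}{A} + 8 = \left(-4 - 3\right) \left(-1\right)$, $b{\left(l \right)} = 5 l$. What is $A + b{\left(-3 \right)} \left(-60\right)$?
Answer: $894$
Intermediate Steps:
$A = -6$ ($A = \frac{6}{-8 + \left(-4 - 3\right) \left(-1\right)} = \frac{6}{-8 - -7} = \frac{6}{-8 + 7} = \frac{6}{-1} = 6 \left(-1\right) = -6$)
$A + b{\left(-3 \right)} \left(-60\right) = -6 + 5 \left(-3\right) \left(-60\right) = -6 - -900 = -6 + 900 = 894$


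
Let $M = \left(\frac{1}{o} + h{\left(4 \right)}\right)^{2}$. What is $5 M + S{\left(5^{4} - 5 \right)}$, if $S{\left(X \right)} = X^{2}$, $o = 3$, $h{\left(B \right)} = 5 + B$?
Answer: $\frac{3463520}{9} \approx 3.8484 \cdot 10^{5}$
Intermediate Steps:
$M = \frac{784}{9}$ ($M = \left(\frac{1}{3} + \left(5 + 4\right)\right)^{2} = \left(\frac{1}{3} + 9\right)^{2} = \left(\frac{28}{3}\right)^{2} = \frac{784}{9} \approx 87.111$)
$5 M + S{\left(5^{4} - 5 \right)} = 5 \cdot \frac{784}{9} + \left(5^{4} - 5\right)^{2} = \frac{3920}{9} + \left(625 - 5\right)^{2} = \frac{3920}{9} + 620^{2} = \frac{3920}{9} + 384400 = \frac{3463520}{9}$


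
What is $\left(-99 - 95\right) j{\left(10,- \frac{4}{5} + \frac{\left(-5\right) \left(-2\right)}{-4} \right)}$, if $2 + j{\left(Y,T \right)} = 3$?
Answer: $-194$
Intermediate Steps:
$j{\left(Y,T \right)} = 1$ ($j{\left(Y,T \right)} = -2 + 3 = 1$)
$\left(-99 - 95\right) j{\left(10,- \frac{4}{5} + \frac{\left(-5\right) \left(-2\right)}{-4} \right)} = \left(-99 - 95\right) 1 = \left(-194\right) 1 = -194$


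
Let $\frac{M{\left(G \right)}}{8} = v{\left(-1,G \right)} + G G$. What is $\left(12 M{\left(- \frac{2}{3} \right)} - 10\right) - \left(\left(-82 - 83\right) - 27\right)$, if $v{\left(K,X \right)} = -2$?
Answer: $\frac{98}{3} \approx 32.667$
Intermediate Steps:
$M{\left(G \right)} = -16 + 8 G^{2}$ ($M{\left(G \right)} = 8 \left(-2 + G G\right) = 8 \left(-2 + G^{2}\right) = -16 + 8 G^{2}$)
$\left(12 M{\left(- \frac{2}{3} \right)} - 10\right) - \left(\left(-82 - 83\right) - 27\right) = \left(12 \left(-16 + 8 \left(- \frac{2}{3}\right)^{2}\right) - 10\right) - \left(\left(-82 - 83\right) - 27\right) = \left(12 \left(-16 + 8 \left(\left(-2\right) \frac{1}{3}\right)^{2}\right) - 10\right) - \left(-165 - 27\right) = \left(12 \left(-16 + 8 \left(- \frac{2}{3}\right)^{2}\right) - 10\right) - -192 = \left(12 \left(-16 + 8 \cdot \frac{4}{9}\right) - 10\right) + 192 = \left(12 \left(-16 + \frac{32}{9}\right) - 10\right) + 192 = \left(12 \left(- \frac{112}{9}\right) - 10\right) + 192 = \left(- \frac{448}{3} - 10\right) + 192 = - \frac{478}{3} + 192 = \frac{98}{3}$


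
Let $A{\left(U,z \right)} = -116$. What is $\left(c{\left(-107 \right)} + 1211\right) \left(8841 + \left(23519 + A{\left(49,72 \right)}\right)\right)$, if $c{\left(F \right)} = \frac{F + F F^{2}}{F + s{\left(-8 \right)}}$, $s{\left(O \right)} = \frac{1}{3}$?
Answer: $\frac{3275160117}{8} \approx 4.094 \cdot 10^{8}$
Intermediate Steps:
$s{\left(O \right)} = \frac{1}{3}$
$c{\left(F \right)} = \frac{F + F^{3}}{\frac{1}{3} + F}$ ($c{\left(F \right)} = \frac{F + F F^{2}}{F + \frac{1}{3}} = \frac{F + F^{3}}{\frac{1}{3} + F}$)
$\left(c{\left(-107 \right)} + 1211\right) \left(8841 + \left(23519 + A{\left(49,72 \right)}\right)\right) = \left(3 \left(-107\right) \frac{1}{1 + 3 \left(-107\right)} \left(1 + \left(-107\right)^{2}\right) + 1211\right) \left(8841 + \left(23519 - 116\right)\right) = \left(3 \left(-107\right) \frac{1}{1 - 321} \left(1 + 11449\right) + 1211\right) \left(8841 + 23403\right) = \left(3 \left(-107\right) \frac{1}{-320} \cdot 11450 + 1211\right) 32244 = \left(3 \left(-107\right) \left(- \frac{1}{320}\right) 11450 + 1211\right) 32244 = \left(\frac{367545}{32} + 1211\right) 32244 = \frac{406297}{32} \cdot 32244 = \frac{3275160117}{8}$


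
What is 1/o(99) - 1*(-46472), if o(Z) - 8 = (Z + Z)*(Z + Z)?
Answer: 1822260065/39212 ≈ 46472.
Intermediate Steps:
o(Z) = 8 + 4*Z² (o(Z) = 8 + (Z + Z)*(Z + Z) = 8 + (2*Z)*(2*Z) = 8 + 4*Z²)
1/o(99) - 1*(-46472) = 1/(8 + 4*99²) - 1*(-46472) = 1/(8 + 4*9801) + 46472 = 1/(8 + 39204) + 46472 = 1/39212 + 46472 = 1822260065/39212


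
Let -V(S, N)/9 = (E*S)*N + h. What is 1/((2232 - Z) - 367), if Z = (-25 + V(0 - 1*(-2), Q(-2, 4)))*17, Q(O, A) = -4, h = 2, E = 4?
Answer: -1/2300 ≈ -0.00043478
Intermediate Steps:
V(S, N) = -18 - 36*N*S (V(S, N) = -9*((4*S)*N + 2) = -9*(4*N*S + 2) = -9*(2 + 4*N*S) = -18 - 36*N*S)
Z = 4165 (Z = (-25 + (-18 - 36*(-4)*(0 - 1*(-2))))*17 = (-25 + (-18 - 36*(-4)*(0 + 2)))*17 = (-25 + (-18 - 36*(-4)*2))*17 = (-25 + (-18 + 288))*17 = (-25 + 270)*17 = 245*17 = 4165)
1/((2232 - Z) - 367) = 1/((2232 - 1*4165) - 367) = 1/((2232 - 4165) - 367) = 1/(-1933 - 367) = 1/(-2300) = -1/2300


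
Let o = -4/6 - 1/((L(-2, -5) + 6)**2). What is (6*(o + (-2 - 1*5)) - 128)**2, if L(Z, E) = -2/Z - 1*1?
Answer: 1092025/36 ≈ 30334.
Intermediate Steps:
L(Z, E) = -1 - 2/Z (L(Z, E) = -2/Z - 1 = -1 - 2/Z)
o = -25/36 (o = -4/6 - 1/(((-2 - 1*(-2))/(-2) + 6)**2) = -4*1/6 - 1/((-(-2 + 2)/2 + 6)**2) = -2/3 - 1/((-1/2*0 + 6)**2) = -2/3 - 1/((0 + 6)**2) = -2/3 - 1/(6**2) = -2/3 - 1/36 = -25/36 ≈ -0.69444)
(6*(o + (-2 - 1*5)) - 128)**2 = (6*(-25/36 + (-2 - 1*5)) - 128)**2 = (6*(-25/36 + (-2 - 5)) - 128)**2 = (6*(-25/36 - 7) - 128)**2 = (6*(-277/36) - 128)**2 = (-277/6 - 128)**2 = (-1045/6)**2 = 1092025/36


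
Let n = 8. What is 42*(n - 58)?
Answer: -2100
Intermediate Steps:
42*(n - 58) = 42*(8 - 58) = 42*(-50) = -2100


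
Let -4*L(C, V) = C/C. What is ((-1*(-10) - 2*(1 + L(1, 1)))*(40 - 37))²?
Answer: 2601/4 ≈ 650.25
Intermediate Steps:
L(C, V) = -¼ (L(C, V) = -C/(4*C) = -¼*1 = -¼)
((-1*(-10) - 2*(1 + L(1, 1)))*(40 - 37))² = ((-1*(-10) - 2*(1 - ¼))*(40 - 37))² = ((10 - 2*¾)*3)² = ((10 - 3/2)*3)² = ((17/2)*3)² = (51/2)² = 2601/4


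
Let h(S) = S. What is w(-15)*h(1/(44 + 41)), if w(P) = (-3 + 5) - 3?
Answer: -1/85 ≈ -0.011765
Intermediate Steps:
w(P) = -1 (w(P) = 2 - 3 = -1)
w(-15)*h(1/(44 + 41)) = -1/(44 + 41) = -1/85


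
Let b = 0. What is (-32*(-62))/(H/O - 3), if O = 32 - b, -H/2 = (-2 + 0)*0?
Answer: -1984/3 ≈ -661.33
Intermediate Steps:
H = 0 (H = -2*(-2 + 0)*0 = -(-4)*0 = -2*0 = 0)
O = 32 (O = 32 - 1*0 = 32 + 0 = 32)
(-32*(-62))/(H/O - 3) = (-32*(-62))/(0/32 - 3) = 1984/(0*(1/32) - 3) = 1984/(0 - 3) = 1984/(-3) = 1984*(-1/3) = -1984/3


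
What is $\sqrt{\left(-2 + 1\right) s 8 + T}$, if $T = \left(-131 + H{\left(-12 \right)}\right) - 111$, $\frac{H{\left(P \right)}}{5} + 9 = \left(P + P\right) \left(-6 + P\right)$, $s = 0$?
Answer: $\sqrt{1873} \approx 43.278$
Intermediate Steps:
$H{\left(P \right)} = -45 + 10 P \left(-6 + P\right)$ ($H{\left(P \right)} = -45 + 5 \left(P + P\right) \left(-6 + P\right) = -45 + 5 \cdot 2 P \left(-6 + P\right) = -45 + 10 P \left(-6 + P\right)$)
$T = 1873$ ($T = \left(-131 - \left(-675 - 1440\right)\right) - 111 = \left(-131 + \left(-45 + 720 + 10 \cdot 144\right)\right) - 111 = \left(-131 + \left(-45 + 720 + 1440\right)\right) - 111 = \left(-131 + 2115\right) - 111 = 1984 - 111 = 1873$)
$\sqrt{\left(-2 + 1\right) s 8 + T} = \sqrt{\left(-2 + 1\right) 0 \cdot 8 + 1873} = \sqrt{\left(-1\right) 0 \cdot 8 + 1873} = \sqrt{0 \cdot 8 + 1873} = \sqrt{0 + 1873} = \sqrt{1873}$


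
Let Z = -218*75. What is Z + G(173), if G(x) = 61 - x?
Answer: -16462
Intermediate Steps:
Z = -16350
Z + G(173) = -16350 + (61 - 1*173) = -16350 + (61 - 173) = -16350 - 112 = -16462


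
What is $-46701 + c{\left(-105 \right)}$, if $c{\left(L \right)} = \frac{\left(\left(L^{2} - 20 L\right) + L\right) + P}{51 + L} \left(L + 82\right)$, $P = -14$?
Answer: $- \frac{1111358}{27} \approx -41161.0$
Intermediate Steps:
$c{\left(L \right)} = \frac{\left(82 + L\right) \left(-14 + L^{2} - 19 L\right)}{51 + L}$ ($c{\left(L \right)} = \frac{\left(\left(L^{2} - 20 L\right) + L\right) - 14}{51 + L} \left(L + 82\right) = \frac{\left(L^{2} - 19 L\right) - 14}{51 + L} \left(82 + L\right) = \frac{-14 + L^{2} - 19 L}{51 + L} \left(82 + L\right) = \frac{\left(82 + L\right) \left(-14 + L^{2} - 19 L\right)}{51 + L}$)
$-46701 + c{\left(-105 \right)} = -46701 + \frac{-1148 + \left(-105\right)^{3} - -165060 + 63 \left(-105\right)^{2}}{51 - 105} = -46701 + \frac{-1148 - 1157625 + 165060 + 63 \cdot 11025}{-54} = -46701 - \frac{-1148 - 1157625 + 165060 + 694575}{54} = -46701 - - \frac{149569}{27} = -46701 + \frac{149569}{27} = - \frac{1111358}{27}$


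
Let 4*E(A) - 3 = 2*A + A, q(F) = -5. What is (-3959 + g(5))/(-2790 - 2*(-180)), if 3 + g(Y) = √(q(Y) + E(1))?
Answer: 1981/1215 - I*√14/4860 ≈ 1.6305 - 0.00076989*I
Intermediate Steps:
E(A) = ¾ + 3*A/4 (E(A) = ¾ + (2*A + A)/4 = ¾ + (3*A)/4 = ¾ + 3*A/4)
g(Y) = -3 + I*√14/2 (g(Y) = -3 + √(-5 + (¾ + (¾)*1)) = -3 + √(-5 + (¾ + ¾)) = -3 + √(-5 + 3/2) = -3 + √(-7/2) = -3 + I*√14/2)
(-3959 + g(5))/(-2790 - 2*(-180)) = (-3959 + (-3 + I*√14/2))/(-2790 - 2*(-180)) = (-3962 + I*√14/2)/(-2790 + 360) = (-3962 + I*√14/2)/(-2430) = (-3962 + I*√14/2)*(-1/2430) = 1981/1215 - I*√14/4860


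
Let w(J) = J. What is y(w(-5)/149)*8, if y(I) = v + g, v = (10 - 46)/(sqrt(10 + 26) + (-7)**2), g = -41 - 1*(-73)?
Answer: 13792/55 ≈ 250.76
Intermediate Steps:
g = 32 (g = -41 + 73 = 32)
v = -36/55 (v = -36/(sqrt(36) + 49) = -36/(6 + 49) = -36/55 ≈ -0.65455)
y(I) = 1724/55 (y(I) = -36/55 + 32 = 1724/55)
y(w(-5)/149)*8 = (1724/55)*8 = 13792/55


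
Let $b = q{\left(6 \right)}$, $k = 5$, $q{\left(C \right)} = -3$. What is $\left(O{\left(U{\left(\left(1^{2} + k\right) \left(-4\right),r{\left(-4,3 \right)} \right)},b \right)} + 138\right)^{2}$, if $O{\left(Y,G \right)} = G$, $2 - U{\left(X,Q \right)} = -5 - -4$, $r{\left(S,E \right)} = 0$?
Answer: $18225$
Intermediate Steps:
$b = -3$
$U{\left(X,Q \right)} = 3$ ($U{\left(X,Q \right)} = 2 - \left(-5 - -4\right) = 2 - \left(-5 + 4\right) = 2 - -1 = 2 + 1 = 3$)
$\left(O{\left(U{\left(\left(1^{2} + k\right) \left(-4\right),r{\left(-4,3 \right)} \right)},b \right)} + 138\right)^{2} = \left(-3 + 138\right)^{2} = 135^{2} = 18225$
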